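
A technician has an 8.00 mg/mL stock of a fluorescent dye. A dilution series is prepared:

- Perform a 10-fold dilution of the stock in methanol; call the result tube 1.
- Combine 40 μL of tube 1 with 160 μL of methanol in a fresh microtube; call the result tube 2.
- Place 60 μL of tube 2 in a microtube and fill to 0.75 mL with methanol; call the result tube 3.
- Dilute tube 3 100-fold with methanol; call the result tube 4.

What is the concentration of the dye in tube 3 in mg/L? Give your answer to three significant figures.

Step 1: 10-fold → factor 10
Step 2: 40 μL + 160 μL = 200 μL total → factor 200/40 = 5
Step 3: 60 μL brought to 0.75 mL → factor 750/60 = 12.5
Dilution factor through tube 3 = 10 × 5 × 12.5 = 625
[tube 3] = 8.00 mg/mL / 625 = 0.01280 mg/mL = 12.8 mg/L

12.8 mg/L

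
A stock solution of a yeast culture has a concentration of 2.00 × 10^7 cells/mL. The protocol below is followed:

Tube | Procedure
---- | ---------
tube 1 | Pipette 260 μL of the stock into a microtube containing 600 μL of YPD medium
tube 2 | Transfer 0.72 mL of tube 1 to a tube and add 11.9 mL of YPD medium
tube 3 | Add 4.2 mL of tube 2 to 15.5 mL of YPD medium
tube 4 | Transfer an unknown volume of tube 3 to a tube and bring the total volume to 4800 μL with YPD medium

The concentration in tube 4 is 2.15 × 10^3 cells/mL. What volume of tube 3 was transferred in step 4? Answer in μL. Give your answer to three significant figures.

Step 1: 260 μL + 600 μL = 860 μL total → factor 860/260 = 3.3077
Step 2: 0.72 mL + 11.9 mL = 12.62 mL total → factor 12.62/0.72 = 17.528
Step 3: 4.2 mL + 15.5 mL = 19.7 mL total → factor 19.7/4.2 = 4.6905
Step 4: v brought to 4800 μL → factor = 4800 μL/v
Product of known-step factors = 271.94
Overall factor = 2.00 × 10^7 cells/mL / (2.15 × 10^3 cells/mL) = 9302.3
Step-4 factor = 9302.3 / 271.94 = 34.208
v = 4800 μL / 34.208 = 140 μL

140 μL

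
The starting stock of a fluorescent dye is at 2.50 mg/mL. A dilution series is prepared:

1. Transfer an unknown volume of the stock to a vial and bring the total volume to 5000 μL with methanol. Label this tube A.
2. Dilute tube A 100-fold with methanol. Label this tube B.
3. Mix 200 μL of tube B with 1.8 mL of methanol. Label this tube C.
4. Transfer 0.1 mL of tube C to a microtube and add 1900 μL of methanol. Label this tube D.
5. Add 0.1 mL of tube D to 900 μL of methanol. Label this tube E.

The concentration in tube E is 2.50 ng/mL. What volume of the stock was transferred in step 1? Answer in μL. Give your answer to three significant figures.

1.00 × 10^3 μL

Step 1: v brought to 5000 μL → factor = 5000 μL/v
Step 2: 100-fold → factor 100
Step 3: 200 μL + 1.8 mL = 2000 μL total → factor 2000/200 = 10
Step 4: 0.1 mL + 1900 μL = 2 mL total → factor 2/0.1 = 20
Step 5: 0.1 mL + 900 μL = 1 mL total → factor 1/0.1 = 10
Product of known-step factors = 2 × 10^5
Overall factor = 2.50 mg/mL / (2.50 ng/mL) = 1 × 10^6
Step-1 factor = 1 × 10^6 / 2 × 10^5 = 5
v = 5000 μL / 5 = 1.00 × 10^3 μL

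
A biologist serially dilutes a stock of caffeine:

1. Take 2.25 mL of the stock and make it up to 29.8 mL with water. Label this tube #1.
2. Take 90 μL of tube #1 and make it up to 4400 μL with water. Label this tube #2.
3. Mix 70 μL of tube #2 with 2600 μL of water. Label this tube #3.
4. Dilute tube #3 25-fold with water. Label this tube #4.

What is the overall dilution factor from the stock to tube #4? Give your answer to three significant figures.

Step 1: 2.25 mL brought to 29.8 mL → factor 29.8/2.25 = 13.244
Step 2: 90 μL brought to 4400 μL → factor 4400/90 = 48.889
Step 3: 70 μL + 2600 μL = 2670 μL total → factor 2670/70 = 38.143
Step 4: 25-fold → factor 25
Overall dilution factor = 13.244 × 48.889 × 38.143 × 25 = 6.1744 × 10^5

6.17 × 10^5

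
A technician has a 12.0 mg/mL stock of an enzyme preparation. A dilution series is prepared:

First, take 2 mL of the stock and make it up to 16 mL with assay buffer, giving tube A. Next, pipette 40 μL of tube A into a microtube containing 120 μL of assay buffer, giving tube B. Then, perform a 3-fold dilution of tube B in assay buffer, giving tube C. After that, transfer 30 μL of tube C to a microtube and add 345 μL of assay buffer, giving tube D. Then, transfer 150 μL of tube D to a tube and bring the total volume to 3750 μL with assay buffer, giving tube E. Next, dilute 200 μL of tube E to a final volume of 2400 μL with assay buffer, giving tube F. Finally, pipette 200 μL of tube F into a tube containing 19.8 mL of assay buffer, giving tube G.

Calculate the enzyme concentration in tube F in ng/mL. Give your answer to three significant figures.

Step 1: 2 mL brought to 16 mL → factor 16/2 = 8
Step 2: 40 μL + 120 μL = 160 μL total → factor 160/40 = 4
Step 3: 3-fold → factor 3
Step 4: 30 μL + 345 μL = 375 μL total → factor 375/30 = 12.5
Step 5: 150 μL brought to 3750 μL → factor 3750/150 = 25
Step 6: 200 μL brought to 2400 μL → factor 2400/200 = 12
Dilution factor through tube F = 8 × 4 × 3 × 12.5 × 25 × 12 = 3.6 × 10^5
[tube F] = 12.0 mg/mL / 3.6 × 10^5 = 3.333 × 10^-5 mg/mL = 33.3 ng/mL

33.3 ng/mL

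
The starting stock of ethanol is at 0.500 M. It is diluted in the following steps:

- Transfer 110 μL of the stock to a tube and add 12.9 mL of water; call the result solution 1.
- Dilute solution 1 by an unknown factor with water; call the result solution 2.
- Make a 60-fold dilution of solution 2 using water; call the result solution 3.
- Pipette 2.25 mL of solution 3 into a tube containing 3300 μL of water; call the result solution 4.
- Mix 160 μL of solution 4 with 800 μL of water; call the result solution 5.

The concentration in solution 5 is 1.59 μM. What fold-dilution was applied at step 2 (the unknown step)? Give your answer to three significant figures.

2.99-fold

Step 1: 110 μL + 12.9 mL = 13010 μL total → factor 13010/110 = 118.27
Step 2: unknown factor x
Step 3: 60-fold → factor 60
Step 4: 2.25 mL + 3300 μL = 5.55 mL total → factor 5.55/2.25 = 2.4667
Step 5: 160 μL + 800 μL = 960 μL total → factor 960/160 = 6
Product of known-step factors = 1.0503 × 10^5
Overall factor = 0.500 M / (1.59 μM) = 3.1447 × 10^5
x = 3.1447 × 10^5 / 1.0503 × 10^5 = 2.99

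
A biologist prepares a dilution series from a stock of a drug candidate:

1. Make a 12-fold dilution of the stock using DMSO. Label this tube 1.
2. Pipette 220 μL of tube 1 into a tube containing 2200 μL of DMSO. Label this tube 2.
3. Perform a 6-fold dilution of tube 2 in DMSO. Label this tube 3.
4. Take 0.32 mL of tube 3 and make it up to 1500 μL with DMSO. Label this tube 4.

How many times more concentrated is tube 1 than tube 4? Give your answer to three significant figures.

309

Step 1: 12-fold → factor 12
Step 2: 220 μL + 2200 μL = 2420 μL total → factor 2420/220 = 11
Step 3: 6-fold → factor 6
Step 4: 0.32 mL brought to 1500 μL → factor 1.5/0.32 = 4.6875
Dilution factor to tube 1 = 12; to tube 4 = 3712.5
[tube 1]/[tube 4] = (factor to tube 4)/(factor to tube 1) = 3712.5/12 = 309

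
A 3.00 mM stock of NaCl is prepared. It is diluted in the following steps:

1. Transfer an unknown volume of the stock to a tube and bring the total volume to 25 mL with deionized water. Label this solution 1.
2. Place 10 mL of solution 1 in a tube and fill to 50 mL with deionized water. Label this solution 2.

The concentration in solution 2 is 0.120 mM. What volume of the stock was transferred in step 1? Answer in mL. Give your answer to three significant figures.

Step 1: v brought to 25 mL → factor = 25 mL/v
Step 2: 10 mL brought to 50 mL → factor 50/10 = 5
Product of known-step factors = 5
Overall factor = 3.00 mM / (0.120 mM) = 25
Step-1 factor = 25 / 5 = 5
v = 25 mL / 5 = 5.00 mL

5.00 mL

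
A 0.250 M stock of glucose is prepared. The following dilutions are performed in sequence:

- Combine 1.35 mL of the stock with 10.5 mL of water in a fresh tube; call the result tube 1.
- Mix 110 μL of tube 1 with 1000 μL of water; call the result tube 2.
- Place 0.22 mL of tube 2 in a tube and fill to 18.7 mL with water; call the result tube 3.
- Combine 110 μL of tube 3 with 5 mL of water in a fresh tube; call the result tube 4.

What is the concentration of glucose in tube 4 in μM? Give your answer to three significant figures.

0.715 μM

Step 1: 1.35 mL + 10.5 mL = 11.85 mL total → factor 11.85/1.35 = 8.7778
Step 2: 110 μL + 1000 μL = 1110 μL total → factor 1110/110 = 10.091
Step 3: 0.22 mL brought to 18.7 mL → factor 18.7/0.22 = 85
Step 4: 110 μL + 5 mL = 5110 μL total → factor 5110/110 = 46.455
Overall dilution factor = 8.7778 × 10.091 × 85 × 46.455 = 3.4975 × 10^5
Final = 0.250 M / 3.4975 × 10^5 = 7.148 × 10^-7 M = 0.715 μM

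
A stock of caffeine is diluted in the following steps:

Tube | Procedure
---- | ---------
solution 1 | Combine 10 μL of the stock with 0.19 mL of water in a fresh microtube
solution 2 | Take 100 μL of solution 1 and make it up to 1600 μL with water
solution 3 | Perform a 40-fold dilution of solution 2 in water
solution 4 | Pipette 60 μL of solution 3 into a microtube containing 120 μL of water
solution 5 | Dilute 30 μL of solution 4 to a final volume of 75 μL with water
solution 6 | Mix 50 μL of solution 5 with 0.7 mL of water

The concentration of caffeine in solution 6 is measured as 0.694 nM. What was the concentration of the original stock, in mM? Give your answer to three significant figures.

Step 1: 10 μL + 0.19 mL = 200 μL total → factor 200/10 = 20
Step 2: 100 μL brought to 1600 μL → factor 1600/100 = 16
Step 3: 40-fold → factor 40
Step 4: 60 μL + 120 μL = 180 μL total → factor 180/60 = 3
Step 5: 30 μL brought to 75 μL → factor 75/30 = 2.5
Step 6: 50 μL + 0.7 mL = 750 μL total → factor 750/50 = 15
Overall dilution factor = 20 × 16 × 40 × 3 × 2.5 × 15 = 1.44 × 10^6
Stock = 0.694 nM × 1.44 × 10^6 = 9.994 × 10^5 nM = 0.999 mM

0.999 mM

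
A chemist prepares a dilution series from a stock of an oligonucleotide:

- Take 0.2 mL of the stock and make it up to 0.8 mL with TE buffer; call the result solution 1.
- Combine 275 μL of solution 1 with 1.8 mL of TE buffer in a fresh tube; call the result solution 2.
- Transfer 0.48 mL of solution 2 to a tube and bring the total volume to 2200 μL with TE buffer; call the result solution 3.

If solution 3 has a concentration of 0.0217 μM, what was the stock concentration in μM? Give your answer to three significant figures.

3.00 μM

Step 1: 0.2 mL brought to 0.8 mL → factor 0.8/0.2 = 4
Step 2: 275 μL + 1.8 mL = 2075 μL total → factor 2075/275 = 7.5455
Step 3: 0.48 mL brought to 2200 μL → factor 2.2/0.48 = 4.5833
Overall dilution factor = 4 × 7.5455 × 4.5833 = 138.33
Stock = 0.0217 μM × 138.33 = 3.00 μM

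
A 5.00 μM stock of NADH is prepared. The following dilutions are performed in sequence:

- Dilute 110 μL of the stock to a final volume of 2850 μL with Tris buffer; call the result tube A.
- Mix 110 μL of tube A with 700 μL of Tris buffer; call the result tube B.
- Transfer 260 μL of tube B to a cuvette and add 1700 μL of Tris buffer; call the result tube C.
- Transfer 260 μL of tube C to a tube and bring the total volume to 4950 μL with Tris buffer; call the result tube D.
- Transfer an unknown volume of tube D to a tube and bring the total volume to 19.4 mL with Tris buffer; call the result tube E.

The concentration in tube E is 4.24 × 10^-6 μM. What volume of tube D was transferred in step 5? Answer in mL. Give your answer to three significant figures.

Step 1: 110 μL brought to 2850 μL → factor 2850/110 = 25.909
Step 2: 110 μL + 700 μL = 810 μL total → factor 810/110 = 7.3636
Step 3: 260 μL + 1700 μL = 1960 μL total → factor 1960/260 = 7.5385
Step 4: 260 μL brought to 4950 μL → factor 4950/260 = 19.038
Step 5: v brought to 19.4 mL → factor = 19.4 mL/v
Product of known-step factors = 27382
Overall factor = 5.00 μM / (4.24 × 10^-6 μM) = 1.1792 × 10^6
Step-5 factor = 1.1792 × 10^6 / 27382 = 43.067
v = 19.4 mL / 43.067 = 0.450 mL

0.450 mL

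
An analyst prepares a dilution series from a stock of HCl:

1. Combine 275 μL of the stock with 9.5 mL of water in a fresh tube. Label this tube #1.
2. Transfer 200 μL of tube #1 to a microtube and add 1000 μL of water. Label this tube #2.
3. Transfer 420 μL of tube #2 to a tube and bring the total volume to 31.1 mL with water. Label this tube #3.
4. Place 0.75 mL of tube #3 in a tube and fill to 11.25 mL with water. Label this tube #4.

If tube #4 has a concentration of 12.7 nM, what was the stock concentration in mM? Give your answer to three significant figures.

Step 1: 275 μL + 9.5 mL = 9775 μL total → factor 9775/275 = 35.545
Step 2: 200 μL + 1000 μL = 1200 μL total → factor 1200/200 = 6
Step 3: 420 μL brought to 31.1 mL → factor 31100/420 = 74.048
Step 4: 0.75 mL brought to 11.25 mL → factor 11.25/0.75 = 15
Overall dilution factor = 35.545 × 6 × 74.048 × 15 = 2.3689 × 10^5
Stock = 12.7 nM × 2.3689 × 10^5 = 3.008 × 10^6 nM = 3.01 mM

3.01 mM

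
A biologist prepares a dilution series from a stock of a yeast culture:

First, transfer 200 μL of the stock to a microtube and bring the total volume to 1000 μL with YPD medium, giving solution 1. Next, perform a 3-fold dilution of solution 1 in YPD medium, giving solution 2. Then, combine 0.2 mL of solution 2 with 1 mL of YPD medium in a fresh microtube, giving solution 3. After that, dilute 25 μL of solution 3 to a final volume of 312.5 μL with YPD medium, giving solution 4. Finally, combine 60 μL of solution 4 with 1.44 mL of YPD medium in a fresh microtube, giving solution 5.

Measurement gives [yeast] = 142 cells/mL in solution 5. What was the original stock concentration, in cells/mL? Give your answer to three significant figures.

3.99 × 10^6 cells/mL

Step 1: 200 μL brought to 1000 μL → factor 1000/200 = 5
Step 2: 3-fold → factor 3
Step 3: 0.2 mL + 1 mL = 1.2 mL total → factor 1.2/0.2 = 6
Step 4: 25 μL brought to 312.5 μL → factor 312.5/25 = 12.5
Step 5: 60 μL + 1.44 mL = 1500 μL total → factor 1500/60 = 25
Overall dilution factor = 5 × 3 × 6 × 12.5 × 25 = 28125
Stock = 142 cells/mL × 28125 = 3.99 × 10^6 cells/mL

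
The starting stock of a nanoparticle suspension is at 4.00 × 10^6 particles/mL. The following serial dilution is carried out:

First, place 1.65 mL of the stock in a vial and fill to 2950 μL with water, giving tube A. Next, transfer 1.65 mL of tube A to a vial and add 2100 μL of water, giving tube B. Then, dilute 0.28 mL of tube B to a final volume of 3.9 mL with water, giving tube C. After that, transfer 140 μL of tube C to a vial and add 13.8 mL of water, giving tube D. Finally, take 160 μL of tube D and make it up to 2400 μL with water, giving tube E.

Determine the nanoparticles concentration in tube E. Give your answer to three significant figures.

Step 1: 1.65 mL brought to 2950 μL → factor 2.95/1.65 = 1.7879
Step 2: 1.65 mL + 2100 μL = 3.75 mL total → factor 3.75/1.65 = 2.2727
Step 3: 0.28 mL brought to 3.9 mL → factor 3.9/0.28 = 13.929
Step 4: 140 μL + 13.8 mL = 13940 μL total → factor 13940/140 = 99.571
Step 5: 160 μL brought to 2400 μL → factor 2400/160 = 15
Overall dilution factor = 1.7879 × 2.2727 × 13.929 × 99.571 × 15 = 84531
Final = 4.00 × 10^6 particles/mL / 84531 = 47.3 particles/mL

47.3 particles/mL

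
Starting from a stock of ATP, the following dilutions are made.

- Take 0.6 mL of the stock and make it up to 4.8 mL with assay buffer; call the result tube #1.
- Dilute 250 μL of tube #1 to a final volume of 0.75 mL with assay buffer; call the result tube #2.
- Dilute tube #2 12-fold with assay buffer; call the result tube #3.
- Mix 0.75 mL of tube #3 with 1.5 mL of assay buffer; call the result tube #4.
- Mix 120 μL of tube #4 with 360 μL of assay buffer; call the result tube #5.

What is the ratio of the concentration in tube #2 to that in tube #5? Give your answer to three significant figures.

144

Step 1: 0.6 mL brought to 4.8 mL → factor 4.8/0.6 = 8
Step 2: 250 μL brought to 0.75 mL → factor 750/250 = 3
Step 3: 12-fold → factor 12
Step 4: 0.75 mL + 1.5 mL = 2.25 mL total → factor 2.25/0.75 = 3
Step 5: 120 μL + 360 μL = 480 μL total → factor 480/120 = 4
Dilution factor to tube #2 = 24; to tube #5 = 3456
[tube #2]/[tube #5] = (factor to tube #5)/(factor to tube #2) = 3456/24 = 144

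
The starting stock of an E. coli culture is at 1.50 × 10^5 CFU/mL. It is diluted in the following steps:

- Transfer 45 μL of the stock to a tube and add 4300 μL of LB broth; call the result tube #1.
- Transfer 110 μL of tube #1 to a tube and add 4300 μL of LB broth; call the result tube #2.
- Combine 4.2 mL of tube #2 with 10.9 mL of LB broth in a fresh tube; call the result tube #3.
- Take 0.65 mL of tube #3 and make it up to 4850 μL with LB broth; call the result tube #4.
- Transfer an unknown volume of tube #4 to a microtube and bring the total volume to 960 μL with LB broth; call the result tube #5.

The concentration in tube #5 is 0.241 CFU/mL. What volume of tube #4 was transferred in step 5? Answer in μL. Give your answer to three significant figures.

160 μL

Step 1: 45 μL + 4300 μL = 4345 μL total → factor 4345/45 = 96.556
Step 2: 110 μL + 4300 μL = 4410 μL total → factor 4410/110 = 40.091
Step 3: 4.2 mL + 10.9 mL = 15.1 mL total → factor 15.1/4.2 = 3.5952
Step 4: 0.65 mL brought to 4850 μL → factor 4.85/0.65 = 7.4615
Step 5: v brought to 960 μL → factor = 960 μL/v
Product of known-step factors = 1.0384 × 10^5
Overall factor = 1.50 × 10^5 CFU/mL / (0.241 CFU/mL) = 6.2241 × 10^5
Step-5 factor = 6.2241 × 10^5 / 1.0384 × 10^5 = 5.9937
v = 960 μL / 5.9937 = 160 μL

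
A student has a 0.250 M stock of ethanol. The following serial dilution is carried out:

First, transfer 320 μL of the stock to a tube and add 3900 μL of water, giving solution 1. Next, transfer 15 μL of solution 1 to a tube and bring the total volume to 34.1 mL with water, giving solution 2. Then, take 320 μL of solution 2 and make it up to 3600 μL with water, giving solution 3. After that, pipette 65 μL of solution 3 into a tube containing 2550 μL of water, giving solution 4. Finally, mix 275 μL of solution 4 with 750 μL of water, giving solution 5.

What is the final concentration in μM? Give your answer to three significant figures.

Step 1: 320 μL + 3900 μL = 4220 μL total → factor 4220/320 = 13.188
Step 2: 15 μL brought to 34.1 mL → factor 34100/15 = 2273.3
Step 3: 320 μL brought to 3600 μL → factor 3600/320 = 11.25
Step 4: 65 μL + 2550 μL = 2615 μL total → factor 2615/65 = 40.231
Step 5: 275 μL + 750 μL = 1025 μL total → factor 1025/275 = 3.7273
Overall dilution factor = 13.188 × 2273.3 × 11.25 × 40.231 × 3.7273 = 5.0574 × 10^7
Final = 0.250 M / 5.0574 × 10^7 = 4.943 × 10^-9 M = 0.00494 μM

0.00494 μM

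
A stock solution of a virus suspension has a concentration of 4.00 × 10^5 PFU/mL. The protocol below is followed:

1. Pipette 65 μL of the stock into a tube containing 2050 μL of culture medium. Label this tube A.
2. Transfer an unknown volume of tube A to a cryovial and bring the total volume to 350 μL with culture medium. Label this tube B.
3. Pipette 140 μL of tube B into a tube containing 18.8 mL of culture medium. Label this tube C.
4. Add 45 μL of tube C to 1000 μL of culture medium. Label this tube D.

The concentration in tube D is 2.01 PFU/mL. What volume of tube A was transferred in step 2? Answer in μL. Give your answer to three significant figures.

180 μL

Step 1: 65 μL + 2050 μL = 2115 μL total → factor 2115/65 = 32.538
Step 2: v brought to 350 μL → factor = 350 μL/v
Step 3: 140 μL + 18.8 mL = 18940 μL total → factor 18940/140 = 135.29
Step 4: 45 μL + 1000 μL = 1045 μL total → factor 1045/45 = 23.222
Product of known-step factors = 1.0222 × 10^5
Overall factor = 4.00 × 10^5 PFU/mL / (2.01 PFU/mL) = 1.99 × 10^5
Step-2 factor = 1.99 × 10^5 / 1.0222 × 10^5 = 1.9468
v = 350 μL / 1.9468 = 180 μL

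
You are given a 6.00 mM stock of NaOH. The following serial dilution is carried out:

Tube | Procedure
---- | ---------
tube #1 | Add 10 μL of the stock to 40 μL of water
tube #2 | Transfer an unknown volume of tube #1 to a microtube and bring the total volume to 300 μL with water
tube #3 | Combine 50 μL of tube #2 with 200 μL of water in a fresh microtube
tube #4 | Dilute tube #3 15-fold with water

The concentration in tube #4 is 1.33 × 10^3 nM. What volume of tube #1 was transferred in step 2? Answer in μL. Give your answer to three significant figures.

24.9 μL

Step 1: 10 μL + 40 μL = 50 μL total → factor 50/10 = 5
Step 2: v brought to 300 μL → factor = 300 μL/v
Step 3: 50 μL + 200 μL = 250 μL total → factor 250/50 = 5
Step 4: 15-fold → factor 15
Product of known-step factors = 375
Overall factor = 6.00 mM / (1.33 × 10^3 nM) = 4511.3
Step-2 factor = 4511.3 / 375 = 12.03
v = 300 μL / 12.03 = 24.9 μL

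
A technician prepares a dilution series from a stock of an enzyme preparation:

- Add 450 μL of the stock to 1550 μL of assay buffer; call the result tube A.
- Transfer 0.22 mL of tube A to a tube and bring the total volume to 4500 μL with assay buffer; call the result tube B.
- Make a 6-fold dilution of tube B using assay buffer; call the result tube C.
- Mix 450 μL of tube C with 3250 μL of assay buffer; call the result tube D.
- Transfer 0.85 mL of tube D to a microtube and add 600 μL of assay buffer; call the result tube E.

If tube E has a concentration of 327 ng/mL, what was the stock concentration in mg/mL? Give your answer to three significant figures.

2.50 mg/mL

Step 1: 450 μL + 1550 μL = 2000 μL total → factor 2000/450 = 4.4444
Step 2: 0.22 mL brought to 4500 μL → factor 4.5/0.22 = 20.455
Step 3: 6-fold → factor 6
Step 4: 450 μL + 3250 μL = 3700 μL total → factor 3700/450 = 8.2222
Step 5: 0.85 mL + 600 μL = 1.45 mL total → factor 1.45/0.85 = 1.7059
Overall dilution factor = 4.4444 × 20.455 × 6 × 8.2222 × 1.7059 = 7650.6
Stock = 327 ng/mL × 7650.6 = 2.502 × 10^6 ng/mL = 2.50 mg/mL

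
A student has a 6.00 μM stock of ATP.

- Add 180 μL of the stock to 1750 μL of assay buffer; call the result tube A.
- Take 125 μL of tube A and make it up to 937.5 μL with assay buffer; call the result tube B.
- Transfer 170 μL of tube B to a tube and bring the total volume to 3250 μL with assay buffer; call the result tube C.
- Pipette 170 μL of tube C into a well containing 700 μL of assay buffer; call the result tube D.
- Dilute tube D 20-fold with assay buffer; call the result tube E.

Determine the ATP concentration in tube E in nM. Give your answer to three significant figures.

0.0381 nM

Step 1: 180 μL + 1750 μL = 1930 μL total → factor 1930/180 = 10.722
Step 2: 125 μL brought to 937.5 μL → factor 937.5/125 = 7.5
Step 3: 170 μL brought to 3250 μL → factor 3250/170 = 19.118
Step 4: 170 μL + 700 μL = 870 μL total → factor 870/170 = 5.1176
Step 5: 20-fold → factor 20
Overall dilution factor = 10.722 × 7.5 × 19.118 × 5.1176 × 20 = 1.5736 × 10^5
Final = 6.00 μM / 1.5736 × 10^5 = 3.813 × 10^-5 μM = 0.0381 nM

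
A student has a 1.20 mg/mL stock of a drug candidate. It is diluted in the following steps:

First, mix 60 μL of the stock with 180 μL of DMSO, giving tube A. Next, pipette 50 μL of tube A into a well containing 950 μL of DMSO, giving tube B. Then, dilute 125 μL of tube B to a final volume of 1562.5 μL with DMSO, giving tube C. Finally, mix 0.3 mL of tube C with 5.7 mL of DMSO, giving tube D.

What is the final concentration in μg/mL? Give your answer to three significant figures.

Step 1: 60 μL + 180 μL = 240 μL total → factor 240/60 = 4
Step 2: 50 μL + 950 μL = 1000 μL total → factor 1000/50 = 20
Step 3: 125 μL brought to 1562.5 μL → factor 1562.5/125 = 12.5
Step 4: 0.3 mL + 5.7 mL = 6 mL total → factor 6/0.3 = 20
Overall dilution factor = 4 × 20 × 12.5 × 20 = 20000
Final = 1.20 mg/mL / 20000 = 6.000 × 10^-5 mg/mL = 0.0600 μg/mL

0.0600 μg/mL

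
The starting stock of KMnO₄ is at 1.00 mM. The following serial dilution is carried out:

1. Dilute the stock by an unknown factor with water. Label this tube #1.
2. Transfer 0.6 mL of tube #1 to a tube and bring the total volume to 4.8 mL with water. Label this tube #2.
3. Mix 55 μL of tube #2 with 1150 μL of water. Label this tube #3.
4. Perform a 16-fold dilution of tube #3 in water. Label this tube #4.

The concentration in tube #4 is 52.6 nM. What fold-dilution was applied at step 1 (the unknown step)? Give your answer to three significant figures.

Step 1: unknown factor x
Step 2: 0.6 mL brought to 4.8 mL → factor 4.8/0.6 = 8
Step 3: 55 μL + 1150 μL = 1205 μL total → factor 1205/55 = 21.909
Step 4: 16-fold → factor 16
Product of known-step factors = 2804.4
Overall factor = 1.00 mM / (52.6 nM) = 19011
x = 19011 / 2804.4 = 6.78

6.78-fold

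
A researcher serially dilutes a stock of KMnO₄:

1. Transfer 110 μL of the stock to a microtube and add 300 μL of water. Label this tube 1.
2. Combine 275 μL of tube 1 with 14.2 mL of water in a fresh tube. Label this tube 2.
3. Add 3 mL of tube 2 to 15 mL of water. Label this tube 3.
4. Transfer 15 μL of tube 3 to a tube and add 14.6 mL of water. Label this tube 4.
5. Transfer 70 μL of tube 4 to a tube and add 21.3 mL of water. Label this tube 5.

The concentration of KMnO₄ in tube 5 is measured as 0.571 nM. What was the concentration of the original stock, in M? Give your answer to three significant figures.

0.200 M

Step 1: 110 μL + 300 μL = 410 μL total → factor 410/110 = 3.7273
Step 2: 275 μL + 14.2 mL = 14475 μL total → factor 14475/275 = 52.636
Step 3: 3 mL + 15 mL = 18 mL total → factor 18/3 = 6
Step 4: 15 μL + 14.6 mL = 14615 μL total → factor 14615/15 = 974.33
Step 5: 70 μL + 21.3 mL = 21370 μL total → factor 21370/70 = 305.29
Overall dilution factor = 3.7273 × 52.636 × 6 × 974.33 × 305.29 = 3.5014 × 10^8
Stock = 0.571 nM × 3.5014 × 10^8 = 1.999 × 10^8 nM = 0.200 M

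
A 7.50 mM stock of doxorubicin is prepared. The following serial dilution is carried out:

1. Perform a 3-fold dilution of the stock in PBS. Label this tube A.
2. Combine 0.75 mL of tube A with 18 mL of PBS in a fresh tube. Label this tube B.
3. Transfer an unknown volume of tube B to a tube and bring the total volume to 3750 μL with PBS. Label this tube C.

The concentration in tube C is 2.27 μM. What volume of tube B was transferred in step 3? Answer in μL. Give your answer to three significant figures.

Step 1: 3-fold → factor 3
Step 2: 0.75 mL + 18 mL = 18.75 mL total → factor 18.75/0.75 = 25
Step 3: v brought to 3750 μL → factor = 3750 μL/v
Product of known-step factors = 75
Overall factor = 7.50 mM / (2.27 μM) = 3304
Step-3 factor = 3304 / 75 = 44.053
v = 3750 μL / 44.053 = 85.1 μL

85.1 μL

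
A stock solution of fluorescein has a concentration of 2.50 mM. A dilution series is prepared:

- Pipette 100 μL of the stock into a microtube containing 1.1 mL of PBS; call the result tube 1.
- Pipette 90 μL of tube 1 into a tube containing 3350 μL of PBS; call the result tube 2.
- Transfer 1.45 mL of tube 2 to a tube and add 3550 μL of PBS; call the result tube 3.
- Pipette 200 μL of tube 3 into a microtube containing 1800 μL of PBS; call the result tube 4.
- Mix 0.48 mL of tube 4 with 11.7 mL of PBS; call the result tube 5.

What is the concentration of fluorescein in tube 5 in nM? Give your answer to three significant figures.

Step 1: 100 μL + 1.1 mL = 1200 μL total → factor 1200/100 = 12
Step 2: 90 μL + 3350 μL = 3440 μL total → factor 3440/90 = 38.222
Step 3: 1.45 mL + 3550 μL = 5 mL total → factor 5/1.45 = 3.4483
Step 4: 200 μL + 1800 μL = 2000 μL total → factor 2000/200 = 10
Step 5: 0.48 mL + 11.7 mL = 12.18 mL total → factor 12.18/0.48 = 25.375
Overall dilution factor = 12 × 38.222 × 3.4483 × 10 × 25.375 = 4.0133 × 10^5
Final = 2.50 mM / 4.0133 × 10^5 = 6.229 × 10^-6 mM = 6.23 nM

6.23 nM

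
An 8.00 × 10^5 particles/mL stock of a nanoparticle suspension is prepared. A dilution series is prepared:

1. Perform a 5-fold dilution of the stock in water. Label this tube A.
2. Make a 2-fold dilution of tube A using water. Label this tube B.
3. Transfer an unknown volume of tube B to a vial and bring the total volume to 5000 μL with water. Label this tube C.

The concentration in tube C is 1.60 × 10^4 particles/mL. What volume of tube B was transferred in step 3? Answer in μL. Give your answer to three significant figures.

Step 1: 5-fold → factor 5
Step 2: 2-fold → factor 2
Step 3: v brought to 5000 μL → factor = 5000 μL/v
Product of known-step factors = 10
Overall factor = 8.00 × 10^5 particles/mL / (1.60 × 10^4 particles/mL) = 50
Step-3 factor = 50 / 10 = 5
v = 5000 μL / 5 = 1.00 × 10^3 μL

1.00 × 10^3 μL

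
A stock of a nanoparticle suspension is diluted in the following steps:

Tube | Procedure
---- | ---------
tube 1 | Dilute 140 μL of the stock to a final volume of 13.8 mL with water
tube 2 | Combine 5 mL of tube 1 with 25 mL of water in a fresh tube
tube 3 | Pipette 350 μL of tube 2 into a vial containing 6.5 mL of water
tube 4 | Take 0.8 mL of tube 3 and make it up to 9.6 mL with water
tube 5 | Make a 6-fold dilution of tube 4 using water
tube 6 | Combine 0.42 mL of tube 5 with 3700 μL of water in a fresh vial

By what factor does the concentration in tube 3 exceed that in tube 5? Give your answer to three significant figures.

Step 1: 140 μL brought to 13.8 mL → factor 13800/140 = 98.571
Step 2: 5 mL + 25 mL = 30 mL total → factor 30/5 = 6
Step 3: 350 μL + 6.5 mL = 6850 μL total → factor 6850/350 = 19.571
Step 4: 0.8 mL brought to 9.6 mL → factor 9.6/0.8 = 12
Step 5: 6-fold → factor 6
Dilution factor to tube 3 = 11575; to tube 5 = 8.3341 × 10^5
[tube 3]/[tube 5] = (factor to tube 5)/(factor to tube 3) = 8.3341 × 10^5/11575 = 72.0

72.0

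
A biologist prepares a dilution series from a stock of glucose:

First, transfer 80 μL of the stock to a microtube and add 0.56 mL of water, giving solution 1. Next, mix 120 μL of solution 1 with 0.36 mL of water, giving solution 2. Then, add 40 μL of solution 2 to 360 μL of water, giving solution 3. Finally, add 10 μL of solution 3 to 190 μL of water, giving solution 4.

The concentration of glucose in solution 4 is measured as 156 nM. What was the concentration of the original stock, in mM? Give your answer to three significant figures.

0.998 mM

Step 1: 80 μL + 0.56 mL = 640 μL total → factor 640/80 = 8
Step 2: 120 μL + 0.36 mL = 480 μL total → factor 480/120 = 4
Step 3: 40 μL + 360 μL = 400 μL total → factor 400/40 = 10
Step 4: 10 μL + 190 μL = 200 μL total → factor 200/10 = 20
Overall dilution factor = 8 × 4 × 10 × 20 = 6400
Stock = 156 nM × 6400 = 9.984 × 10^5 nM = 0.998 mM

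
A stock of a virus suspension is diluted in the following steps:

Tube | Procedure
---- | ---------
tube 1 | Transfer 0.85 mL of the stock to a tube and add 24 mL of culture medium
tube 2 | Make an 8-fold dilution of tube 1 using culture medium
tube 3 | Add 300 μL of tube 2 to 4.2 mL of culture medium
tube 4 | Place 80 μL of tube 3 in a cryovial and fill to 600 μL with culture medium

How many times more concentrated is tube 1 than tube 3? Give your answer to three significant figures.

Step 1: 0.85 mL + 24 mL = 24.85 mL total → factor 24.85/0.85 = 29.235
Step 2: 8-fold → factor 8
Step 3: 300 μL + 4.2 mL = 4500 μL total → factor 4500/300 = 15
Dilution factor to tube 1 = 29.235; to tube 3 = 3508.2
[tube 1]/[tube 3] = (factor to tube 3)/(factor to tube 1) = 3508.2/29.235 = 120

120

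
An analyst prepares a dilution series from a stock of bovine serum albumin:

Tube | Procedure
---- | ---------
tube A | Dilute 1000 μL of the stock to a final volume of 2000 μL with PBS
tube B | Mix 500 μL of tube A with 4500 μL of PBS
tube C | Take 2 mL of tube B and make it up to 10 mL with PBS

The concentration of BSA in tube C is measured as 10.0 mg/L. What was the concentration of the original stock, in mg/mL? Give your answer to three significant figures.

Step 1: 1000 μL brought to 2000 μL → factor 2000/1000 = 2
Step 2: 500 μL + 4500 μL = 5000 μL total → factor 5000/500 = 10
Step 3: 2 mL brought to 10 mL → factor 10/2 = 5
Overall dilution factor = 2 × 10 × 5 = 100
Stock = 10.0 mg/L × 100 = 1000 mg/L = 1.00 mg/mL

1.00 mg/mL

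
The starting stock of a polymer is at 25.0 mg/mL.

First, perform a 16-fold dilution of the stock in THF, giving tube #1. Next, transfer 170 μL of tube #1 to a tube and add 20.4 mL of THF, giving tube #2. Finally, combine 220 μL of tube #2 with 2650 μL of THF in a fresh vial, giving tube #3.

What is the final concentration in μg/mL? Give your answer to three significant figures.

Step 1: 16-fold → factor 16
Step 2: 170 μL + 20.4 mL = 20570 μL total → factor 20570/170 = 121
Step 3: 220 μL + 2650 μL = 2870 μL total → factor 2870/220 = 13.045
Overall dilution factor = 16 × 121 × 13.045 = 25256
Final = 25.0 mg/mL / 25256 = 0.0009899 mg/mL = 0.990 μg/mL

0.990 μg/mL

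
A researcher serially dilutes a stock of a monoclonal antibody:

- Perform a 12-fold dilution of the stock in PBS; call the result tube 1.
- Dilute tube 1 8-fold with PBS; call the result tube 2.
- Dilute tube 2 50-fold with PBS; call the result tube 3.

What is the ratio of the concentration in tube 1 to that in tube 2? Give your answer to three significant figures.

8.00

Step 1: 12-fold → factor 12
Step 2: 8-fold → factor 8
Dilution factor to tube 1 = 12; to tube 2 = 96
[tube 1]/[tube 2] = (factor to tube 2)/(factor to tube 1) = 96/12 = 8.00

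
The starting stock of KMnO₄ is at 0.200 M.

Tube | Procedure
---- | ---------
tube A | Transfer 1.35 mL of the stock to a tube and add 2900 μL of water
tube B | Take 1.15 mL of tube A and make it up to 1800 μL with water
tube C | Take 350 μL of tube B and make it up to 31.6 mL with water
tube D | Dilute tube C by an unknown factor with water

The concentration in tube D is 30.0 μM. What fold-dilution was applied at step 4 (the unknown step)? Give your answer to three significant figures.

Step 1: 1.35 mL + 2900 μL = 4.25 mL total → factor 4.25/1.35 = 3.1481
Step 2: 1.15 mL brought to 1800 μL → factor 1.8/1.15 = 1.5652
Step 3: 350 μL brought to 31.6 mL → factor 31600/350 = 90.286
Step 4: unknown factor x
Product of known-step factors = 444.89
Overall factor = 0.200 M / (30.0 μM) = 6666.7
x = 6666.7 / 444.89 = 15.0

15.0-fold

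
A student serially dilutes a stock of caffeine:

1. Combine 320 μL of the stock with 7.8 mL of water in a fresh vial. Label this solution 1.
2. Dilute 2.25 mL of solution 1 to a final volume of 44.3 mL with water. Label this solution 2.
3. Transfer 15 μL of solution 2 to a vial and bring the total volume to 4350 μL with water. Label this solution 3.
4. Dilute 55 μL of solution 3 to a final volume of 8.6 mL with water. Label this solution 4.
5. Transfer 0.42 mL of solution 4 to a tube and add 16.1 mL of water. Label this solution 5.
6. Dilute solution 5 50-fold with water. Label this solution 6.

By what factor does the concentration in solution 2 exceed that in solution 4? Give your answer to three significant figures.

Step 1: 320 μL + 7.8 mL = 8120 μL total → factor 8120/320 = 25.375
Step 2: 2.25 mL brought to 44.3 mL → factor 44.3/2.25 = 19.689
Step 3: 15 μL brought to 4350 μL → factor 4350/15 = 290
Step 4: 55 μL brought to 8.6 mL → factor 8600/55 = 156.36
Dilution factor to solution 2 = 499.61; to solution 4 = 2.2655 × 10^7
[solution 2]/[solution 4] = (factor to solution 4)/(factor to solution 2) = 2.2655 × 10^7/499.61 = 4.53 × 10^4

4.53 × 10^4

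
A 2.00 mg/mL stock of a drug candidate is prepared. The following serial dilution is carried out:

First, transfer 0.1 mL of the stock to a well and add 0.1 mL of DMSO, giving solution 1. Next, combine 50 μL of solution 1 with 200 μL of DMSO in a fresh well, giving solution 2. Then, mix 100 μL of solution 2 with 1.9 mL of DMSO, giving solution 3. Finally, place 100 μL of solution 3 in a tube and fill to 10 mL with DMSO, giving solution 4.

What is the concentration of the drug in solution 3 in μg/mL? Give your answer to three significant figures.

10.0 μg/mL

Step 1: 0.1 mL + 0.1 mL = 0.2 mL total → factor 0.2/0.1 = 2
Step 2: 50 μL + 200 μL = 250 μL total → factor 250/50 = 5
Step 3: 100 μL + 1.9 mL = 2000 μL total → factor 2000/100 = 20
Dilution factor through solution 3 = 2 × 5 × 20 = 200
[solution 3] = 2.00 mg/mL / 200 = 0.01000 mg/mL = 10.0 μg/mL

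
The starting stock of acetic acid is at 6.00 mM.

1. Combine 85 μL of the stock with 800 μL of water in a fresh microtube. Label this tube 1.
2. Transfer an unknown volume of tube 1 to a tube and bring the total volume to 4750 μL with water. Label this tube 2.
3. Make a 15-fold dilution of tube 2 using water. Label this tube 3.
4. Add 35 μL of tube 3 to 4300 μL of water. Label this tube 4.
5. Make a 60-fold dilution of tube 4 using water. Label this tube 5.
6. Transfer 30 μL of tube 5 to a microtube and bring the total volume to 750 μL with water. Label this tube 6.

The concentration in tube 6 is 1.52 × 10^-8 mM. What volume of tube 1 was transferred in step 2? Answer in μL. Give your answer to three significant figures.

Step 1: 85 μL + 800 μL = 885 μL total → factor 885/85 = 10.412
Step 2: v brought to 4750 μL → factor = 4750 μL/v
Step 3: 15-fold → factor 15
Step 4: 35 μL + 4300 μL = 4335 μL total → factor 4335/35 = 123.86
Step 5: 60-fold → factor 60
Step 6: 30 μL brought to 750 μL → factor 750/30 = 25
Product of known-step factors = 2.9015 × 10^7
Overall factor = 6.00 mM / (1.52 × 10^-8 mM) = 3.9474 × 10^8
Step-2 factor = 3.9474 × 10^8 / 2.9015 × 10^7 = 13.604
v = 4750 μL / 13.604 = 349 μL

349 μL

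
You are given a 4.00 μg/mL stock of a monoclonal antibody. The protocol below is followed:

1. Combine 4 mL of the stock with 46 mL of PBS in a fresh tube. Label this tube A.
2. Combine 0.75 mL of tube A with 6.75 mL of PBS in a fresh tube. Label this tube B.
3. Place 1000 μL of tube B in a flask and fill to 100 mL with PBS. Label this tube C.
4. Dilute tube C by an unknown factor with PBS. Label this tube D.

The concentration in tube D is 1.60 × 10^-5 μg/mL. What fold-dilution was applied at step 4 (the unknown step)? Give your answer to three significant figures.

20.0-fold

Step 1: 4 mL + 46 mL = 50 mL total → factor 50/4 = 12.5
Step 2: 0.75 mL + 6.75 mL = 7.5 mL total → factor 7.5/0.75 = 10
Step 3: 1000 μL brought to 100 mL → factor 1 × 10^5/1000 = 100
Step 4: unknown factor x
Product of known-step factors = 12500
Overall factor = 4.00 μg/mL / (1.60 × 10^-5 μg/mL) = 2.5 × 10^5
x = 2.5 × 10^5 / 12500 = 20.0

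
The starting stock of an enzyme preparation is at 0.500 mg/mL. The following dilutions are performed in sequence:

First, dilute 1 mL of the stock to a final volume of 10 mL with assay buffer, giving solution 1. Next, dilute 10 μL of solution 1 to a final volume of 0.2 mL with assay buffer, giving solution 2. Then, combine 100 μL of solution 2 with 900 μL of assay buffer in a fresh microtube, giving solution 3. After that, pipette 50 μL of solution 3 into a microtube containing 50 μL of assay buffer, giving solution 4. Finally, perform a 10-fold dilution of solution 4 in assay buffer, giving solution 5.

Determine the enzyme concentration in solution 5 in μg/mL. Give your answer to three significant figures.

0.0125 μg/mL

Step 1: 1 mL brought to 10 mL → factor 10/1 = 10
Step 2: 10 μL brought to 0.2 mL → factor 200/10 = 20
Step 3: 100 μL + 900 μL = 1000 μL total → factor 1000/100 = 10
Step 4: 50 μL + 50 μL = 100 μL total → factor 100/50 = 2
Step 5: 10-fold → factor 10
Overall dilution factor = 10 × 20 × 10 × 2 × 10 = 40000
Final = 0.500 mg/mL / 40000 = 1.250 × 10^-5 mg/mL = 0.0125 μg/mL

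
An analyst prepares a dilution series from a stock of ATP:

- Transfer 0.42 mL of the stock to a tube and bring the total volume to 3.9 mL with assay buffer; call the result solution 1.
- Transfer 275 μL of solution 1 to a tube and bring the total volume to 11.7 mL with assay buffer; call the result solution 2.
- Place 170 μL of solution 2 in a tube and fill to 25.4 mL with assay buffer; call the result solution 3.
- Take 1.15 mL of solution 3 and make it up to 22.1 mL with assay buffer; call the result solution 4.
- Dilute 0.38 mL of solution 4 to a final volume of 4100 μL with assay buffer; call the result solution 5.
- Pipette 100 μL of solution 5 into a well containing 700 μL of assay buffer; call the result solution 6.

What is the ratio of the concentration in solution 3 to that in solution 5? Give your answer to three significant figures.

207

Step 1: 0.42 mL brought to 3.9 mL → factor 3.9/0.42 = 9.2857
Step 2: 275 μL brought to 11.7 mL → factor 11700/275 = 42.545
Step 3: 170 μL brought to 25.4 mL → factor 25400/170 = 149.41
Step 4: 1.15 mL brought to 22.1 mL → factor 22.1/1.15 = 19.217
Step 5: 0.38 mL brought to 4100 μL → factor 4.1/0.38 = 10.789
Dilution factor to solution 3 = 59027; to solution 5 = 1.2239 × 10^7
[solution 3]/[solution 5] = (factor to solution 5)/(factor to solution 3) = 1.2239 × 10^7/59027 = 207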